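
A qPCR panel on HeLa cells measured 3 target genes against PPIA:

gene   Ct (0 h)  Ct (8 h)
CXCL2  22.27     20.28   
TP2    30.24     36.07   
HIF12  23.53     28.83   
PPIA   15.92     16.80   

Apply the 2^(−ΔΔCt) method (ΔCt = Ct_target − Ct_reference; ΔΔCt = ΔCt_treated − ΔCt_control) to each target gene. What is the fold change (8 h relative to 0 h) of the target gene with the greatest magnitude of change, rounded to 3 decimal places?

CXCL2: ΔΔCt = (20.28−16.80) − (22.27−15.92) = 3.48 − 6.35 = -2.87; fold change = 2^2.87 = 7.311
TP2: ΔΔCt = (36.07−16.80) − (30.24−15.92) = 19.27 − 14.32 = 4.95; fold change = 2^-4.95 = 0.032
HIF12: ΔΔCt = (28.83−16.80) − (23.53−15.92) = 12.03 − 7.61 = 4.42; fold change = 2^-4.42 = 0.047
TP2 has the largest |ΔΔCt| = 4.95.

0.032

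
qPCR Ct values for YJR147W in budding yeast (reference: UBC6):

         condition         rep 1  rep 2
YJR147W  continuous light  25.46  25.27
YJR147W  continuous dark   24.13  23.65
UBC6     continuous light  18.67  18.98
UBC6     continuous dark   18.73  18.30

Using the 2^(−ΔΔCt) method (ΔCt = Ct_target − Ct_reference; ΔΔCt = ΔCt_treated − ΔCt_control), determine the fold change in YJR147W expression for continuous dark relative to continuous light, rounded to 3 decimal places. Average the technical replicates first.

Mean Ct: YJR147W continuous light 25.365; YJR147W continuous dark 23.890; UBC6 continuous light 18.825; UBC6 continuous dark 18.515
ΔCt(continuous light) = 25.365 − 18.825 = 6.540
ΔCt(continuous dark) = 23.890 − 18.515 = 5.375
ΔΔCt = 5.375 − 6.540 = -1.165
Fold change = 2^(−(-1.165)) = 2^1.165 = 2.2423

2.242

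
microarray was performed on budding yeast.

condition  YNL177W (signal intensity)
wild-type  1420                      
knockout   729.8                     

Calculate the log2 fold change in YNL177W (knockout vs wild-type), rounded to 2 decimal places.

-0.96

Fold change = 729.8 / 1420 = 0.5139
log2(0.5139) = -0.960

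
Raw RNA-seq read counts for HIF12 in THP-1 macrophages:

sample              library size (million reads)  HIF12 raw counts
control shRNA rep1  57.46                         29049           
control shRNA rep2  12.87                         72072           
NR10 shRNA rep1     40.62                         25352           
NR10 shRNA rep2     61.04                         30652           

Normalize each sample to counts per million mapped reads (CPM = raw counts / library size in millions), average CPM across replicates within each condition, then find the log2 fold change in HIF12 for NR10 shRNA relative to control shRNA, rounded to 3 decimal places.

CPM(control shRNA rep1) = 29049 / 57.46 = 505.5517
CPM(control shRNA rep2) = 72072 / 12.87 = 5600.0000
CPM(NR10 shRNA rep1) = 25352 / 40.62 = 624.1260
CPM(NR10 shRNA rep2) = 30652 / 61.04 = 502.1625
mean CPM(control shRNA) = 3052.7758; mean CPM(NR10 shRNA) = 563.1443
Fold change = 563.1443 / 3052.7758 = 0.18447
log2(0.18447) = -2.4385

-2.439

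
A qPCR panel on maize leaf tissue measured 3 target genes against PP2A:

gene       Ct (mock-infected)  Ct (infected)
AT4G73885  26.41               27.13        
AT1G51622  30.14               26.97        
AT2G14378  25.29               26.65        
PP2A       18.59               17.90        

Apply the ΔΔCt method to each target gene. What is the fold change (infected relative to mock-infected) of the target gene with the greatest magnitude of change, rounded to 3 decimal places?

5.579

AT4G73885: ΔΔCt = (27.13−17.90) − (26.41−18.59) = 9.23 − 7.82 = 1.41; fold change = 2^-1.41 = 0.376
AT1G51622: ΔΔCt = (26.97−17.90) − (30.14−18.59) = 9.07 − 11.55 = -2.48; fold change = 2^2.48 = 5.579
AT2G14378: ΔΔCt = (26.65−17.90) − (25.29−18.59) = 8.75 − 6.70 = 2.05; fold change = 2^-2.05 = 0.241
AT1G51622 has the largest |ΔΔCt| = 2.48.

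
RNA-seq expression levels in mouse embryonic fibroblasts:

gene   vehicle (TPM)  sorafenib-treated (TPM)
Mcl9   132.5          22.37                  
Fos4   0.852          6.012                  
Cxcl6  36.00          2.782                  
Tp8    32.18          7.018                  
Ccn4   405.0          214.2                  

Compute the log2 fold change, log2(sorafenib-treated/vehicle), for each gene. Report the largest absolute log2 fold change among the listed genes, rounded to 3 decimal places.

log2(22.37/132.5) = -2.566  (Mcl9)
log2(6.012/0.852) = 2.819  (Fos4)
log2(2.782/36.00) = -3.694  (Cxcl6)
log2(7.018/32.18) = -2.197  (Tp8)
log2(214.2/405.0) = -0.919  (Ccn4)
The largest magnitude belongs to Cxcl6.

3.694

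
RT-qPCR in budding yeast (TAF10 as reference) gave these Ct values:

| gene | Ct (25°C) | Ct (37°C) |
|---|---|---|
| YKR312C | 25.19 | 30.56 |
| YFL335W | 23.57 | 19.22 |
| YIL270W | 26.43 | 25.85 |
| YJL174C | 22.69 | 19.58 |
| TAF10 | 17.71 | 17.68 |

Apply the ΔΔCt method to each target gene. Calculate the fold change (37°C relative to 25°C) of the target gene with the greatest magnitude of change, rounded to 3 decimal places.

0.024

YKR312C: ΔΔCt = (30.56−17.68) − (25.19−17.71) = 12.88 − 7.48 = 5.40; fold change = 2^-5.40 = 0.024
YFL335W: ΔΔCt = (19.22−17.68) − (23.57−17.71) = 1.54 − 5.86 = -4.32; fold change = 2^4.32 = 19.973
YIL270W: ΔΔCt = (25.85−17.68) − (26.43−17.71) = 8.17 − 8.72 = -0.55; fold change = 2^0.55 = 1.464
YJL174C: ΔΔCt = (19.58−17.68) − (22.69−17.71) = 1.90 − 4.98 = -3.08; fold change = 2^3.08 = 8.456
YKR312C has the largest |ΔΔCt| = 5.40.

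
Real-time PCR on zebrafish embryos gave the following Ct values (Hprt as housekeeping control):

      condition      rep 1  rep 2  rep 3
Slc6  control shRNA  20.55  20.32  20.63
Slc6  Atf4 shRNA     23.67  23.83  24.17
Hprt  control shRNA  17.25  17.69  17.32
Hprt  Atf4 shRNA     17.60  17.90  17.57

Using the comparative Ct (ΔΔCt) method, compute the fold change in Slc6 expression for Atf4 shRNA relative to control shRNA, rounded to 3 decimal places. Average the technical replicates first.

Mean Ct: Slc6 control shRNA 20.500; Slc6 Atf4 shRNA 23.890; Hprt control shRNA 17.420; Hprt Atf4 shRNA 17.690
ΔCt(control shRNA) = 20.500 − 17.420 = 3.080
ΔCt(Atf4 shRNA) = 23.890 − 17.690 = 6.200
ΔΔCt = 6.200 − 3.080 = 3.120
Fold change = 2^(−3.120) = 0.1150

0.115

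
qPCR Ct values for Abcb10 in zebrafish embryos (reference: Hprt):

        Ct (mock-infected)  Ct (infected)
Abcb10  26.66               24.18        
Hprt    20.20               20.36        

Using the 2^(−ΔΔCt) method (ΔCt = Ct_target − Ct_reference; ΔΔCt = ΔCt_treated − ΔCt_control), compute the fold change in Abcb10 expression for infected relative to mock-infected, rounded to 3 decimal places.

ΔCt(mock-infected) = 26.660 − 20.200 = 6.460
ΔCt(infected) = 24.180 − 20.360 = 3.820
ΔΔCt = 3.820 − 6.460 = -2.640
Fold change = 2^(−(-2.640)) = 2^2.640 = 6.2333

6.233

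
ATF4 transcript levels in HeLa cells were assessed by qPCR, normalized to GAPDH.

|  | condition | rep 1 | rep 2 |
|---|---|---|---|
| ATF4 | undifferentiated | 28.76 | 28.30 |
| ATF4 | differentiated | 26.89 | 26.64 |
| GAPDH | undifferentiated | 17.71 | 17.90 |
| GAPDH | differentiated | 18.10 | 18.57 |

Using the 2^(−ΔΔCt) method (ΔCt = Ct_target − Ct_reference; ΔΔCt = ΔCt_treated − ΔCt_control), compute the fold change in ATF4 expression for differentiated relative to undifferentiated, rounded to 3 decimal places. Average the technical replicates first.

Mean Ct: ATF4 undifferentiated 28.530; ATF4 differentiated 26.765; GAPDH undifferentiated 17.805; GAPDH differentiated 18.335
ΔCt(undifferentiated) = 28.530 − 17.805 = 10.725
ΔCt(differentiated) = 26.765 − 18.335 = 8.430
ΔΔCt = 8.430 − 10.725 = -2.295
Fold change = 2^(−(-2.295)) = 2^2.295 = 4.9075

4.908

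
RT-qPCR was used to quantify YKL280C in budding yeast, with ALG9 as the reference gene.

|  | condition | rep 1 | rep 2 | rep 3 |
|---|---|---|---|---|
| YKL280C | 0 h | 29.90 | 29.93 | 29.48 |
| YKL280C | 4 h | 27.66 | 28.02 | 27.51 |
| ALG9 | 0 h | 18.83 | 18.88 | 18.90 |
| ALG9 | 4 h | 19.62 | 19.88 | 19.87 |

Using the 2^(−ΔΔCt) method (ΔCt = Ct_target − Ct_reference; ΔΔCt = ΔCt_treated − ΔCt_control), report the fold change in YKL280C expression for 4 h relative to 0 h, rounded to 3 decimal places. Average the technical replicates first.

Mean Ct: YKL280C 0 h 29.770; YKL280C 4 h 27.730; ALG9 0 h 18.870; ALG9 4 h 19.790
ΔCt(0 h) = 29.770 − 18.870 = 10.900
ΔCt(4 h) = 27.730 − 19.790 = 7.940
ΔΔCt = 7.940 − 10.900 = -2.960
Fold change = 2^(−(-2.960)) = 2^2.960 = 7.7812

7.781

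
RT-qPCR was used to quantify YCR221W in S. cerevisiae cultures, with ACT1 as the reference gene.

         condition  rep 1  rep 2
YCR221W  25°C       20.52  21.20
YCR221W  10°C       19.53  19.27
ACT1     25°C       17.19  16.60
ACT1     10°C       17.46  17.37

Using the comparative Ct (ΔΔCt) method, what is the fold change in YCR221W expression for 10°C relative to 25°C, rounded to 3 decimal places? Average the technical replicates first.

3.945

Mean Ct: YCR221W 25°C 20.860; YCR221W 10°C 19.400; ACT1 25°C 16.895; ACT1 10°C 17.415
ΔCt(25°C) = 20.860 − 16.895 = 3.965
ΔCt(10°C) = 19.400 − 17.415 = 1.985
ΔΔCt = 1.985 − 3.965 = -1.980
Fold change = 2^(−(-1.980)) = 2^1.980 = 3.9449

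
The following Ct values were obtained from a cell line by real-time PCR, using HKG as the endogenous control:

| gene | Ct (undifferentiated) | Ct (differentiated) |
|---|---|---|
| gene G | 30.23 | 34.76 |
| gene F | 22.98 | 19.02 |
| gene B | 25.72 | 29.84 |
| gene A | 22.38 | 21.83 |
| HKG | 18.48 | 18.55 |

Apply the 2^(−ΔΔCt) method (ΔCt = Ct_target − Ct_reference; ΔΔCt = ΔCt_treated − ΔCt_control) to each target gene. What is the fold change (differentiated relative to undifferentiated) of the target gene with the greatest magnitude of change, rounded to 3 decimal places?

0.045

gene G: ΔΔCt = (34.76−18.55) − (30.23−18.48) = 16.21 − 11.75 = 4.46; fold change = 2^-4.46 = 0.045
gene F: ΔΔCt = (19.02−18.55) − (22.98−18.48) = 0.47 − 4.50 = -4.03; fold change = 2^4.03 = 16.336
gene B: ΔΔCt = (29.84−18.55) − (25.72−18.48) = 11.29 − 7.24 = 4.05; fold change = 2^-4.05 = 0.060
gene A: ΔΔCt = (21.83−18.55) − (22.38−18.48) = 3.28 − 3.90 = -0.62; fold change = 2^0.62 = 1.537
gene G has the largest |ΔΔCt| = 4.46.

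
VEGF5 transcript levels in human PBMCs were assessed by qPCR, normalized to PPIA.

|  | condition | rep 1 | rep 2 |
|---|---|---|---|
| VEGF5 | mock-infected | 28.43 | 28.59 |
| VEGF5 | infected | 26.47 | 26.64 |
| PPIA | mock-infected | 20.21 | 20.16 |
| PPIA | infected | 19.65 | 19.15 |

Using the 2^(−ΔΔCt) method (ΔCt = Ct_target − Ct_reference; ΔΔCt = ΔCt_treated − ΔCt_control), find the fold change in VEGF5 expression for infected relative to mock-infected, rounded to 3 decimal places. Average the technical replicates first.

2.250

Mean Ct: VEGF5 mock-infected 28.510; VEGF5 infected 26.555; PPIA mock-infected 20.185; PPIA infected 19.400
ΔCt(mock-infected) = 28.510 − 20.185 = 8.325
ΔCt(infected) = 26.555 − 19.400 = 7.155
ΔΔCt = 7.155 − 8.325 = -1.170
Fold change = 2^(−(-1.170)) = 2^1.170 = 2.2501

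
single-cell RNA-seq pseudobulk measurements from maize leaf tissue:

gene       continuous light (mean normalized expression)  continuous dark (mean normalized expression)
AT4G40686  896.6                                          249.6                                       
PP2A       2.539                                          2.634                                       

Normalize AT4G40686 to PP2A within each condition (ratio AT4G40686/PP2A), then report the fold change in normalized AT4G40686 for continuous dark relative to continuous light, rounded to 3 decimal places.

AT4G40686/PP2A (continuous light) = 896.6 / 2.539 = 353.13
AT4G40686/PP2A (continuous dark) = 249.6 / 2.634 = 94.761
Fold change = 94.761 / 353.13 = 0.2683

0.268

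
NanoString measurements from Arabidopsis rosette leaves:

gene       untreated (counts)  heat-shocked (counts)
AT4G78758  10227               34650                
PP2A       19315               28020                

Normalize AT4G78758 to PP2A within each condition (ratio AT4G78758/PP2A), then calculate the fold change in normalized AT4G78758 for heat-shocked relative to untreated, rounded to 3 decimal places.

AT4G78758/PP2A (untreated) = 10227 / 19315 = 0.52948
AT4G78758/PP2A (heat-shocked) = 34650 / 28020 = 1.2366
Fold change = 1.2366 / 0.52948 = 2.3355

2.336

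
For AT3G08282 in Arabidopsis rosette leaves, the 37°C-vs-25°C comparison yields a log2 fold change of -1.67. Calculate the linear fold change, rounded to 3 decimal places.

0.314

Fold change = 2^(-1.67) = 0.3143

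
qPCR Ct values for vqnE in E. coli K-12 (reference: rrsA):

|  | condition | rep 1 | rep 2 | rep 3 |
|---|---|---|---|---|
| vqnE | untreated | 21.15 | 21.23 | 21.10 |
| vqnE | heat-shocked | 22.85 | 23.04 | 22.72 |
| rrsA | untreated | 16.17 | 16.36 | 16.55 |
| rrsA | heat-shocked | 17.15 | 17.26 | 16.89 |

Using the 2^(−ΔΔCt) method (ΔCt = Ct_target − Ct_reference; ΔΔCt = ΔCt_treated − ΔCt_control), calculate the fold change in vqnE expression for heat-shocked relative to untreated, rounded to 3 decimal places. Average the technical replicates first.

0.511

Mean Ct: vqnE untreated 21.160; vqnE heat-shocked 22.870; rrsA untreated 16.360; rrsA heat-shocked 17.100
ΔCt(untreated) = 21.160 − 16.360 = 4.800
ΔCt(heat-shocked) = 22.870 − 17.100 = 5.770
ΔΔCt = 5.770 − 4.800 = 0.970
Fold change = 2^(−0.970) = 0.5105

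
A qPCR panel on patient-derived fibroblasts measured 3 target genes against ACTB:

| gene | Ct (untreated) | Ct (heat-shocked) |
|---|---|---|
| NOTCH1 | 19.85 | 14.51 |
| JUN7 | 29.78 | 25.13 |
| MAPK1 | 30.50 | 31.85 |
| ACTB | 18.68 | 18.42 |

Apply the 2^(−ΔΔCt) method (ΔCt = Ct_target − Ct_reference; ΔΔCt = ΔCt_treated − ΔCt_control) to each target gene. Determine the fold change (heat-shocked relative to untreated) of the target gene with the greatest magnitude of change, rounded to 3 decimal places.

NOTCH1: ΔΔCt = (14.51−18.42) − (19.85−18.68) = -3.91 − 1.17 = -5.08; fold change = 2^5.08 = 33.825
JUN7: ΔΔCt = (25.13−18.42) − (29.78−18.68) = 6.71 − 11.10 = -4.39; fold change = 2^4.39 = 20.966
MAPK1: ΔΔCt = (31.85−18.42) − (30.50−18.68) = 13.43 − 11.82 = 1.61; fold change = 2^-1.61 = 0.328
NOTCH1 has the largest |ΔΔCt| = 5.08.

33.825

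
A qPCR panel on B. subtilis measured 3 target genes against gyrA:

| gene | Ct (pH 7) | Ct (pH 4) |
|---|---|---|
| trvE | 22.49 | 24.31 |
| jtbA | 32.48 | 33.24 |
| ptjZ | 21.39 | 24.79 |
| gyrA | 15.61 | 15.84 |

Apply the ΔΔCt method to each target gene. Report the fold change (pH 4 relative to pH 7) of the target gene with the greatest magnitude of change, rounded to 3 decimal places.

0.111

trvE: ΔΔCt = (24.31−15.84) − (22.49−15.61) = 8.47 − 6.88 = 1.59; fold change = 2^-1.59 = 0.332
jtbA: ΔΔCt = (33.24−15.84) − (32.48−15.61) = 17.40 − 16.87 = 0.53; fold change = 2^-0.53 = 0.693
ptjZ: ΔΔCt = (24.79−15.84) − (21.39−15.61) = 8.95 − 5.78 = 3.17; fold change = 2^-3.17 = 0.111
ptjZ has the largest |ΔΔCt| = 3.17.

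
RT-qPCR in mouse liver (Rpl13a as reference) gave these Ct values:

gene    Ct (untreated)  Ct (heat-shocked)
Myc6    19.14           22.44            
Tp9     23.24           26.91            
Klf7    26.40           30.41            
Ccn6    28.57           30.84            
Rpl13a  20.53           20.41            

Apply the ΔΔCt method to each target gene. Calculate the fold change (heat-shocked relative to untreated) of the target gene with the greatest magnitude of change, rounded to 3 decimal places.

Myc6: ΔΔCt = (22.44−20.41) − (19.14−20.53) = 2.03 − (-1.39) = 3.42; fold change = 2^-3.42 = 0.093
Tp9: ΔΔCt = (26.91−20.41) − (23.24−20.53) = 6.50 − 2.71 = 3.79; fold change = 2^-3.79 = 0.072
Klf7: ΔΔCt = (30.41−20.41) − (26.40−20.53) = 10.00 − 5.87 = 4.13; fold change = 2^-4.13 = 0.057
Ccn6: ΔΔCt = (30.84−20.41) − (28.57−20.53) = 10.43 − 8.04 = 2.39; fold change = 2^-2.39 = 0.191
Klf7 has the largest |ΔΔCt| = 4.13.

0.057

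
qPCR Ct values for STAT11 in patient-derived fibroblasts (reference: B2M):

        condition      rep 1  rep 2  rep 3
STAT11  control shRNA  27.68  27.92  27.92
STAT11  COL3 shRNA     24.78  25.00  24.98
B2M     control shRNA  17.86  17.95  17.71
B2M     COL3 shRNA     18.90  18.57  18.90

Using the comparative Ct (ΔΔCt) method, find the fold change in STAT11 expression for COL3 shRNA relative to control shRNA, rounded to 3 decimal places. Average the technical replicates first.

Mean Ct: STAT11 control shRNA 27.840; STAT11 COL3 shRNA 24.920; B2M control shRNA 17.840; B2M COL3 shRNA 18.790
ΔCt(control shRNA) = 27.840 − 17.840 = 10.000
ΔCt(COL3 shRNA) = 24.920 − 18.790 = 6.130
ΔΔCt = 6.130 − 10.000 = -3.870
Fold change = 2^(−(-3.870)) = 2^3.870 = 14.6213

14.621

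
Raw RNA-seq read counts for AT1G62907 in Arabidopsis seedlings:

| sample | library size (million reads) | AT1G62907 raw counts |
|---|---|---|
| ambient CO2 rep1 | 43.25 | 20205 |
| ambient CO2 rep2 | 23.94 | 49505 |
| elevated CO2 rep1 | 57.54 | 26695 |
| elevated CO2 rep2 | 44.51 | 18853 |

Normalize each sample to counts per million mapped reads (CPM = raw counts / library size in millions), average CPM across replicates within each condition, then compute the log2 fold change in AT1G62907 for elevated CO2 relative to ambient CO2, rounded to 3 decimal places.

-1.514

CPM(ambient CO2 rep1) = 20205 / 43.25 = 467.1676
CPM(ambient CO2 rep2) = 49505 / 23.94 = 2067.8780
CPM(elevated CO2 rep1) = 26695 / 57.54 = 463.9381
CPM(elevated CO2 rep2) = 18853 / 44.51 = 423.5677
mean CPM(ambient CO2) = 1267.5228; mean CPM(elevated CO2) = 443.7529
Fold change = 443.7529 / 1267.5228 = 0.35009
log2(0.35009) = -1.5142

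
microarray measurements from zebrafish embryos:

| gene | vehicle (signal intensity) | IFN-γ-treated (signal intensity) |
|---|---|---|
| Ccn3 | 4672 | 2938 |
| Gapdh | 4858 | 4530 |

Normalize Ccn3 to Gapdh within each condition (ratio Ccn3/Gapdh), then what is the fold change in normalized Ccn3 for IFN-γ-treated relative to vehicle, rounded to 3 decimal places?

Ccn3/Gapdh (vehicle) = 4672 / 4858 = 0.96171
Ccn3/Gapdh (IFN-γ-treated) = 2938 / 4530 = 0.64857
Fold change = 0.64857 / 0.96171 = 0.6744

0.674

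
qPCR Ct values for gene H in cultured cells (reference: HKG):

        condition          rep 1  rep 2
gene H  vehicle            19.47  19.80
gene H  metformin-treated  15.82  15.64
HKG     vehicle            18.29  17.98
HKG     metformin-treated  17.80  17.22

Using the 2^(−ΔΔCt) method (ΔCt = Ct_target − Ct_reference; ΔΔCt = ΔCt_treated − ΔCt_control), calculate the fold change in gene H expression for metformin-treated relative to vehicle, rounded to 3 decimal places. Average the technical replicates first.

9.714

Mean Ct: gene H vehicle 19.635; gene H metformin-treated 15.730; HKG vehicle 18.135; HKG metformin-treated 17.510
ΔCt(vehicle) = 19.635 − 18.135 = 1.500
ΔCt(metformin-treated) = 15.730 − 17.510 = -1.780
ΔΔCt = -1.780 − 1.500 = -3.280
Fold change = 2^(−(-3.280)) = 2^3.280 = 9.7136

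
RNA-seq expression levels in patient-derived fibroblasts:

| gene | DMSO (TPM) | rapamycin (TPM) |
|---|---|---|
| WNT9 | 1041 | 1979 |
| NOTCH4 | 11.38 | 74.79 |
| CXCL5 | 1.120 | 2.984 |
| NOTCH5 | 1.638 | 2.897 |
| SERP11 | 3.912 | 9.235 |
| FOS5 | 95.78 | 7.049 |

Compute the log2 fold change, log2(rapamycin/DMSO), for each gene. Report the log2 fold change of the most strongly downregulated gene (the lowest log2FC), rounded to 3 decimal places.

-3.764

log2(1979/1041) = 0.927  (WNT9)
log2(74.79/11.38) = 2.716  (NOTCH4)
log2(2.984/1.120) = 1.414  (CXCL5)
log2(2.897/1.638) = 0.823  (NOTCH5)
log2(9.235/3.912) = 1.239  (SERP11)
log2(7.049/95.78) = -3.764  (FOS5)
FOS5 is most strongly downregulated.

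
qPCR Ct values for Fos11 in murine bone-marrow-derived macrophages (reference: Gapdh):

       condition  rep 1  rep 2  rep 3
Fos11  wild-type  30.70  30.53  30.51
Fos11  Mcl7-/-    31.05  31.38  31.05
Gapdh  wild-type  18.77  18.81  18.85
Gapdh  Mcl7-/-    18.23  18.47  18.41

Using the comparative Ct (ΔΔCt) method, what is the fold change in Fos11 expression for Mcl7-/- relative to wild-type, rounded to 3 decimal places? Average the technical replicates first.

Mean Ct: Fos11 wild-type 30.580; Fos11 Mcl7-/- 31.160; Gapdh wild-type 18.810; Gapdh Mcl7-/- 18.370
ΔCt(wild-type) = 30.580 − 18.810 = 11.770
ΔCt(Mcl7-/-) = 31.160 − 18.370 = 12.790
ΔΔCt = 12.790 − 11.770 = 1.020
Fold change = 2^(−1.020) = 0.4931

0.493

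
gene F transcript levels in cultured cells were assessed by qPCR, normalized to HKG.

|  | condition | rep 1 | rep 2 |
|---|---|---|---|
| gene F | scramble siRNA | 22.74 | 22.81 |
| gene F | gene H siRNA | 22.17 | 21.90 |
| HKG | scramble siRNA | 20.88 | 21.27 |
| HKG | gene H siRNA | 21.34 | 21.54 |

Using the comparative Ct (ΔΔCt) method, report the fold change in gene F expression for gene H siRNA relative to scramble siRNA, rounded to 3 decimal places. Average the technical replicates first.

Mean Ct: gene F scramble siRNA 22.775; gene F gene H siRNA 22.035; HKG scramble siRNA 21.075; HKG gene H siRNA 21.440
ΔCt(scramble siRNA) = 22.775 − 21.075 = 1.700
ΔCt(gene H siRNA) = 22.035 − 21.440 = 0.595
ΔΔCt = 0.595 − 1.700 = -1.105
Fold change = 2^(−(-1.105)) = 2^1.105 = 2.1510

2.151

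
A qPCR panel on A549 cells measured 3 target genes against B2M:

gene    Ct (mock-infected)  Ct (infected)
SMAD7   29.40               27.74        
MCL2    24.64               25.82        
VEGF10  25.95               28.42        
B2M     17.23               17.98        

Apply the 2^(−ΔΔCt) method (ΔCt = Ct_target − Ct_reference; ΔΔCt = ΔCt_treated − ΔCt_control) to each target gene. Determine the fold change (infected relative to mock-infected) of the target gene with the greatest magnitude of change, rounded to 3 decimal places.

SMAD7: ΔΔCt = (27.74−17.98) − (29.40−17.23) = 9.76 − 12.17 = -2.41; fold change = 2^2.41 = 5.315
MCL2: ΔΔCt = (25.82−17.98) − (24.64−17.23) = 7.84 − 7.41 = 0.43; fold change = 2^-0.43 = 0.742
VEGF10: ΔΔCt = (28.42−17.98) − (25.95−17.23) = 10.44 − 8.72 = 1.72; fold change = 2^-1.72 = 0.304
SMAD7 has the largest |ΔΔCt| = 2.41.

5.315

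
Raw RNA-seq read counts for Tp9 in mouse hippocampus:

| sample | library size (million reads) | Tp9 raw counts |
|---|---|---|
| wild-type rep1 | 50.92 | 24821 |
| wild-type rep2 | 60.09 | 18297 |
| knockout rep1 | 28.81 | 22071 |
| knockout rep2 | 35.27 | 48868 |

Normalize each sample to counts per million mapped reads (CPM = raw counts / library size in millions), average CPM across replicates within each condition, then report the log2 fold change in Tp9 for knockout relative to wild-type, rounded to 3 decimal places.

1.442

CPM(wild-type rep1) = 24821 / 50.92 = 487.4509
CPM(wild-type rep2) = 18297 / 60.09 = 304.4933
CPM(knockout rep1) = 22071 / 28.81 = 766.0882
CPM(knockout rep2) = 48868 / 35.27 = 1385.5401
mean CPM(wild-type) = 395.9721; mean CPM(knockout) = 1075.8141
Fold change = 1075.8141 / 395.9721 = 2.71689
log2(2.71689) = 1.4420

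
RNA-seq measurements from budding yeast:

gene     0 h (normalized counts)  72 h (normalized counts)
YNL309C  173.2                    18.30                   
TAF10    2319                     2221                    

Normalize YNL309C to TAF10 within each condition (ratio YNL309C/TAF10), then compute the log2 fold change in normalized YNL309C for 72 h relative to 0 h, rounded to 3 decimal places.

YNL309C/TAF10 (0 h) = 173.2 / 2319 = 0.074687
YNL309C/TAF10 (72 h) = 18.30 / 2221 = 0.0082395
Fold change = 0.0082395 / 0.074687 = 0.1103
log2(0.1103) = -3.1802

-3.180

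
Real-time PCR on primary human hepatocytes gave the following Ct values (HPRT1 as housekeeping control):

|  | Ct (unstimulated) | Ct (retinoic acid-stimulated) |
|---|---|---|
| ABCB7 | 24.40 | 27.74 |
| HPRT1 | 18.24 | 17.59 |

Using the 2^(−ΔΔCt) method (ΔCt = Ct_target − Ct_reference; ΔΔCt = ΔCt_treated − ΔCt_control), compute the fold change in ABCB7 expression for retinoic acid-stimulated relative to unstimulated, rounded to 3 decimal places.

ΔCt(unstimulated) = 24.400 − 18.240 = 6.160
ΔCt(retinoic acid-stimulated) = 27.740 − 17.590 = 10.150
ΔΔCt = 10.150 − 6.160 = 3.990
Fold change = 2^(−3.990) = 0.0629

0.063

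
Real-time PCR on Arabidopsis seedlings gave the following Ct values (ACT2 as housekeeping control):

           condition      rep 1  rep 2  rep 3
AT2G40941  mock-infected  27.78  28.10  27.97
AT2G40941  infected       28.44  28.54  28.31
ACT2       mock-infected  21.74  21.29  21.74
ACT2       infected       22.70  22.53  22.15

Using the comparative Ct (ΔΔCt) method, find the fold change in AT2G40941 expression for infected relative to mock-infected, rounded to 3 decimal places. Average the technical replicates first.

Mean Ct: AT2G40941 mock-infected 27.950; AT2G40941 infected 28.430; ACT2 mock-infected 21.590; ACT2 infected 22.460
ΔCt(mock-infected) = 27.950 − 21.590 = 6.360
ΔCt(infected) = 28.430 − 22.460 = 5.970
ΔΔCt = 5.970 − 6.360 = -0.390
Fold change = 2^(−(-0.390)) = 2^0.390 = 1.3104

1.310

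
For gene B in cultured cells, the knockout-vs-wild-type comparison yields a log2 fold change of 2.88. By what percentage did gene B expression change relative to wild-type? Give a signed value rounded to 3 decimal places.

Fold change = 2^(2.88) = 7.3615
Percent change = (FC − 1) × 100% = (7.3615 − 1) × 100 = 636.150%

636.150%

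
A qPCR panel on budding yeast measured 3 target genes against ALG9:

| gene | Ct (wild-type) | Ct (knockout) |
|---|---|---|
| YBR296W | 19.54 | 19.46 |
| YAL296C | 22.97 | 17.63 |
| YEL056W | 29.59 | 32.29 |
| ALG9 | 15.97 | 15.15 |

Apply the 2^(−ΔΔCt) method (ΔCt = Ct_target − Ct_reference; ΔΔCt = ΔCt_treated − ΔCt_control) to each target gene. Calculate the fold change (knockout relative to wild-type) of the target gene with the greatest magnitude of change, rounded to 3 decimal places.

22.943

YBR296W: ΔΔCt = (19.46−15.15) − (19.54−15.97) = 4.31 − 3.57 = 0.74; fold change = 2^-0.74 = 0.599
YAL296C: ΔΔCt = (17.63−15.15) − (22.97−15.97) = 2.48 − 7.00 = -4.52; fold change = 2^4.52 = 22.943
YEL056W: ΔΔCt = (32.29−15.15) − (29.59−15.97) = 17.14 − 13.62 = 3.52; fold change = 2^-3.52 = 0.087
YAL296C has the largest |ΔΔCt| = 4.52.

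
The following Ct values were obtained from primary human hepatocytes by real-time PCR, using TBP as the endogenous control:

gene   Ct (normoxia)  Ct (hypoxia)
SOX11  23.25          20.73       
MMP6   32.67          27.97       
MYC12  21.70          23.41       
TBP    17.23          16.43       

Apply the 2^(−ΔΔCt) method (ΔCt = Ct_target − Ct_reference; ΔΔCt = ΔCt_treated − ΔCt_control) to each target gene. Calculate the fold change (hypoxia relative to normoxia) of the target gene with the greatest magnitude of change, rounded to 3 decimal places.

14.929

SOX11: ΔΔCt = (20.73−16.43) − (23.25−17.23) = 4.30 − 6.02 = -1.72; fold change = 2^1.72 = 3.294
MMP6: ΔΔCt = (27.97−16.43) − (32.67−17.23) = 11.54 − 15.44 = -3.90; fold change = 2^3.90 = 14.929
MYC12: ΔΔCt = (23.41−16.43) − (21.70−17.23) = 6.98 − 4.47 = 2.51; fold change = 2^-2.51 = 0.176
MMP6 has the largest |ΔΔCt| = 3.90.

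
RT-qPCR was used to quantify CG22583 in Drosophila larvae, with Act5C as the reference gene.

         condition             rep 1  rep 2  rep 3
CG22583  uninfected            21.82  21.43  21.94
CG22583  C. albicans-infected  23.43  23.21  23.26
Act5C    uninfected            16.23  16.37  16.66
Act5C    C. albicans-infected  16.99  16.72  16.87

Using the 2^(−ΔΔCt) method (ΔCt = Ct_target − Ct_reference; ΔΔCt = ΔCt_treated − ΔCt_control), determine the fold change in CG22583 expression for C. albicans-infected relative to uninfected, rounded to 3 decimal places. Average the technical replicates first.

0.457

Mean Ct: CG22583 uninfected 21.730; CG22583 C. albicans-infected 23.300; Act5C uninfected 16.420; Act5C C. albicans-infected 16.860
ΔCt(uninfected) = 21.730 − 16.420 = 5.310
ΔCt(C. albicans-infected) = 23.300 − 16.860 = 6.440
ΔΔCt = 6.440 − 5.310 = 1.130
Fold change = 2^(−1.130) = 0.4569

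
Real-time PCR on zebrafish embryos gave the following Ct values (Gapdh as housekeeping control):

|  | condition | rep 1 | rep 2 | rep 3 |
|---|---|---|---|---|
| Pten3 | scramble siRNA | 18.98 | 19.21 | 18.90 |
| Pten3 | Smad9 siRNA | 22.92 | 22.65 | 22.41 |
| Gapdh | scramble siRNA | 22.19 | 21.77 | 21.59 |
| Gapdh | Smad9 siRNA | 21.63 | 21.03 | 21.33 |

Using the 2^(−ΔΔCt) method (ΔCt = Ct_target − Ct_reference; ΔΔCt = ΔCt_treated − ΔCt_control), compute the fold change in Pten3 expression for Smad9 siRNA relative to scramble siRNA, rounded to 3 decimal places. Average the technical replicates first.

Mean Ct: Pten3 scramble siRNA 19.030; Pten3 Smad9 siRNA 22.660; Gapdh scramble siRNA 21.850; Gapdh Smad9 siRNA 21.330
ΔCt(scramble siRNA) = 19.030 − 21.850 = -2.820
ΔCt(Smad9 siRNA) = 22.660 − 21.330 = 1.330
ΔΔCt = 1.330 − (-2.820) = 4.150
Fold change = 2^(−4.150) = 0.0563

0.056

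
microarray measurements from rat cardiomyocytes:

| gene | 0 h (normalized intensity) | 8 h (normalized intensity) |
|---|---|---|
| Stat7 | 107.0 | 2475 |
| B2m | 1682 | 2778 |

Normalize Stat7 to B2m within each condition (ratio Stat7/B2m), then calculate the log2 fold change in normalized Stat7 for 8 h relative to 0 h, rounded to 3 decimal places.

Stat7/B2m (0 h) = 107.0 / 1682 = 0.063615
Stat7/B2m (8 h) = 2475 / 2778 = 0.89093
Fold change = 0.89093 / 0.063615 = 14.0051
log2(14.0051) = 3.8079

3.808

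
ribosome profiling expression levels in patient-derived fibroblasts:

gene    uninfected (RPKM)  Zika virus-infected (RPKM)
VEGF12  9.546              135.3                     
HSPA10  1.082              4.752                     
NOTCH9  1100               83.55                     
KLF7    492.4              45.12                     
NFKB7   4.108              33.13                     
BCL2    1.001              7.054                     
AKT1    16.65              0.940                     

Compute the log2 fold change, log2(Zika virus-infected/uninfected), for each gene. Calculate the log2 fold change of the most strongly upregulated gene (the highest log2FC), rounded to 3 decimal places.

log2(135.3/9.546) = 3.825  (VEGF12)
log2(4.752/1.082) = 2.135  (HSPA10)
log2(83.55/1100) = -3.719  (NOTCH9)
log2(45.12/492.4) = -3.448  (KLF7)
log2(33.13/4.108) = 3.012  (NFKB7)
log2(7.054/1.001) = 2.817  (BCL2)
log2(0.940/16.65) = -4.147  (AKT1)
VEGF12 is most strongly upregulated.

3.825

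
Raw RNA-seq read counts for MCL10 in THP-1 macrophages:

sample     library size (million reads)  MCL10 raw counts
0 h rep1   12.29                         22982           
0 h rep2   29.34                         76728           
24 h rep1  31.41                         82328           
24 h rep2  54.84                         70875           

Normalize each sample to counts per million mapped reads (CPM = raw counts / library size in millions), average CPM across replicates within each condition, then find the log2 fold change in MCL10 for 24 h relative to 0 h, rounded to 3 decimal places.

CPM(0 h rep1) = 22982 / 12.29 = 1869.9756
CPM(0 h rep2) = 76728 / 29.34 = 2615.1329
CPM(24 h rep1) = 82328 / 31.41 = 2621.0761
CPM(24 h rep2) = 70875 / 54.84 = 1292.3961
mean CPM(0 h) = 2242.5543; mean CPM(24 h) = 1956.7361
Fold change = 1956.7361 / 2242.5543 = 0.87255
log2(0.87255) = -0.1967

-0.197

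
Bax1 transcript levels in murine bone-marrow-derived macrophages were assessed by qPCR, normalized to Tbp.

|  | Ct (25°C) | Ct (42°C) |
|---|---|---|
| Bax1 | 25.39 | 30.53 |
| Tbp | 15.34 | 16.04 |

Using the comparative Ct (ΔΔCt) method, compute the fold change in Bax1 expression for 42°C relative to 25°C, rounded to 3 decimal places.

ΔCt(25°C) = 25.390 − 15.340 = 10.050
ΔCt(42°C) = 30.530 − 16.040 = 14.490
ΔΔCt = 14.490 − 10.050 = 4.440
Fold change = 2^(−4.440) = 0.0461

0.046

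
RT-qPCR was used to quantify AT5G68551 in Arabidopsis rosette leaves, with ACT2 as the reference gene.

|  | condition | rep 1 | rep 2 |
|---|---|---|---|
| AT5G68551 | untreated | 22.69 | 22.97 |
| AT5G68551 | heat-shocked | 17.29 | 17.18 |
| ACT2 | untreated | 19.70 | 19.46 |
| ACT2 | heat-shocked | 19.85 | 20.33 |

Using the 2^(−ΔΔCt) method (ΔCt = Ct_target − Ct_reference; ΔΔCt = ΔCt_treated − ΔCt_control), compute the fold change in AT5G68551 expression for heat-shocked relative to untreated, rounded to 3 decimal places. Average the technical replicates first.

68.832

Mean Ct: AT5G68551 untreated 22.830; AT5G68551 heat-shocked 17.235; ACT2 untreated 19.580; ACT2 heat-shocked 20.090
ΔCt(untreated) = 22.830 − 19.580 = 3.250
ΔCt(heat-shocked) = 17.235 − 20.090 = -2.855
ΔΔCt = -2.855 − 3.250 = -6.105
Fold change = 2^(−(-6.105)) = 2^6.105 = 68.8316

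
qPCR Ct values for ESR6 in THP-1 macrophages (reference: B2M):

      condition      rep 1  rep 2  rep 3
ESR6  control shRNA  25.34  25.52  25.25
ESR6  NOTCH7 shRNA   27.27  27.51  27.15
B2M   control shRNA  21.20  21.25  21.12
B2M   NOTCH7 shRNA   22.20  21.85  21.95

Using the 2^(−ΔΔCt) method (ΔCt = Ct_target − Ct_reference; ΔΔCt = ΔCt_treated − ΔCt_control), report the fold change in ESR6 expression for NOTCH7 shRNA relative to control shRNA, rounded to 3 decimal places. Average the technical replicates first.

Mean Ct: ESR6 control shRNA 25.370; ESR6 NOTCH7 shRNA 27.310; B2M control shRNA 21.190; B2M NOTCH7 shRNA 22.000
ΔCt(control shRNA) = 25.370 − 21.190 = 4.180
ΔCt(NOTCH7 shRNA) = 27.310 − 22.000 = 5.310
ΔΔCt = 5.310 − 4.180 = 1.130
Fold change = 2^(−1.130) = 0.4569

0.457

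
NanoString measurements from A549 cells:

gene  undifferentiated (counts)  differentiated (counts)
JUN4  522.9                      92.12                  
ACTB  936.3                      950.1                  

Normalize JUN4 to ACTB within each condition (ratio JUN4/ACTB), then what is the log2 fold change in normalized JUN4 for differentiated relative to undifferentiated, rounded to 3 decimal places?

-2.526

JUN4/ACTB (undifferentiated) = 522.9 / 936.3 = 0.55847
JUN4/ACTB (differentiated) = 92.12 / 950.1 = 0.096958
Fold change = 0.096958 / 0.55847 = 0.1736
log2(0.1736) = -2.5261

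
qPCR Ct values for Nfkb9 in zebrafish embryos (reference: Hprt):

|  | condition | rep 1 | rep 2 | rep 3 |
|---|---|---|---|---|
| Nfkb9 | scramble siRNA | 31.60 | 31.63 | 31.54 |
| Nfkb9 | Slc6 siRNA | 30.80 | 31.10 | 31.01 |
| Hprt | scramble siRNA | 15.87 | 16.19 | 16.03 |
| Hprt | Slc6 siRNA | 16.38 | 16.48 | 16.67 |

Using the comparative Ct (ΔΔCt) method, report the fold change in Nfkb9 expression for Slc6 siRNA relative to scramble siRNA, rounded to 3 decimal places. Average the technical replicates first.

Mean Ct: Nfkb9 scramble siRNA 31.590; Nfkb9 Slc6 siRNA 30.970; Hprt scramble siRNA 16.030; Hprt Slc6 siRNA 16.510
ΔCt(scramble siRNA) = 31.590 − 16.030 = 15.560
ΔCt(Slc6 siRNA) = 30.970 − 16.510 = 14.460
ΔΔCt = 14.460 − 15.560 = -1.100
Fold change = 2^(−(-1.100)) = 2^1.100 = 2.1435

2.144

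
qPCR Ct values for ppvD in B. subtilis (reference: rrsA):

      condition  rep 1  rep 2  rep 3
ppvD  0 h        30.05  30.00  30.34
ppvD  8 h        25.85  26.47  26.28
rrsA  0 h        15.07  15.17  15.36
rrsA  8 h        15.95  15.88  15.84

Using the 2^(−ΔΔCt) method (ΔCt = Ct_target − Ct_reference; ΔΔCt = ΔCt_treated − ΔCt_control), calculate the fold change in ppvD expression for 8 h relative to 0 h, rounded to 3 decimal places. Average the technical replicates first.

24.590

Mean Ct: ppvD 0 h 30.130; ppvD 8 h 26.200; rrsA 0 h 15.200; rrsA 8 h 15.890
ΔCt(0 h) = 30.130 − 15.200 = 14.930
ΔCt(8 h) = 26.200 − 15.890 = 10.310
ΔΔCt = 10.310 − 14.930 = -4.620
Fold change = 2^(−(-4.620)) = 2^4.620 = 24.5900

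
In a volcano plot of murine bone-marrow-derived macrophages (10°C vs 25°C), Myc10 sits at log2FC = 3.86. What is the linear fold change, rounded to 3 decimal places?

14.520

Fold change = 2^(3.86) = 14.5203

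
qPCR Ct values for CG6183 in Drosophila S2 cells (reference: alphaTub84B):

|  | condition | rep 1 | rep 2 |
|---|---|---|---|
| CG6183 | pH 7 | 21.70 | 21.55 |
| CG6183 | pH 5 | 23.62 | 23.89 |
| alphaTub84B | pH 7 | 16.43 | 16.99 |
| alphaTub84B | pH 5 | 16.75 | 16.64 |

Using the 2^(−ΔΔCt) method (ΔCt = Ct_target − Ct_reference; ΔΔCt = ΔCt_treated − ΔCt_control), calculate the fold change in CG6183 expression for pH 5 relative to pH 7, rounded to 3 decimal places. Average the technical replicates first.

0.226

Mean Ct: CG6183 pH 7 21.625; CG6183 pH 5 23.755; alphaTub84B pH 7 16.710; alphaTub84B pH 5 16.695
ΔCt(pH 7) = 21.625 − 16.710 = 4.915
ΔCt(pH 5) = 23.755 − 16.695 = 7.060
ΔΔCt = 7.060 − 4.915 = 2.145
Fold change = 2^(−2.145) = 0.2261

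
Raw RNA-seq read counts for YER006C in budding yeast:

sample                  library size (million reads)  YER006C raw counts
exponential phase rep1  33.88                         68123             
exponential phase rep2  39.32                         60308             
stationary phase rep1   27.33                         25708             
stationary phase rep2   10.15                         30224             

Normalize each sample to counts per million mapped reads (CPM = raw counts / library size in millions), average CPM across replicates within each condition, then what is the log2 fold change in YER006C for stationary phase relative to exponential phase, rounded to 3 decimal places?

0.145

CPM(exponential phase rep1) = 68123 / 33.88 = 2010.7143
CPM(exponential phase rep2) = 60308 / 39.32 = 1533.7742
CPM(stationary phase rep1) = 25708 / 27.33 = 940.6513
CPM(stationary phase rep2) = 30224 / 10.15 = 2977.7340
mean CPM(exponential phase) = 1772.2442; mean CPM(stationary phase) = 1959.1926
Fold change = 1959.1926 / 1772.2442 = 1.10549
log2(1.10549) = 0.1447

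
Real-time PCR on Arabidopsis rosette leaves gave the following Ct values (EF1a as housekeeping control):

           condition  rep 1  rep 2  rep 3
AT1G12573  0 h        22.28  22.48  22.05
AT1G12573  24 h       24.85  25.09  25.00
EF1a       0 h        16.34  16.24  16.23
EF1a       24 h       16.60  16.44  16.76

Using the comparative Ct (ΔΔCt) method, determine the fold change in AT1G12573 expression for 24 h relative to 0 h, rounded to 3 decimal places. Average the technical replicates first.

Mean Ct: AT1G12573 0 h 22.270; AT1G12573 24 h 24.980; EF1a 0 h 16.270; EF1a 24 h 16.600
ΔCt(0 h) = 22.270 − 16.270 = 6.000
ΔCt(24 h) = 24.980 − 16.600 = 8.380
ΔΔCt = 8.380 − 6.000 = 2.380
Fold change = 2^(−2.380) = 0.1921

0.192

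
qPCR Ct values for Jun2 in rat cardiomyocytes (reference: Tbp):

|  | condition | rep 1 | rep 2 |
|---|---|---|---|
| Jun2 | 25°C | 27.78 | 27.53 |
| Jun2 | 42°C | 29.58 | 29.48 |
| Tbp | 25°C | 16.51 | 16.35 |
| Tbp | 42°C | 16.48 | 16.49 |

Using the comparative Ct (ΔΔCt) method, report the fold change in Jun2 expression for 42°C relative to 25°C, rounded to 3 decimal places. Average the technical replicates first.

0.283

Mean Ct: Jun2 25°C 27.655; Jun2 42°C 29.530; Tbp 25°C 16.430; Tbp 42°C 16.485
ΔCt(25°C) = 27.655 − 16.430 = 11.225
ΔCt(42°C) = 29.530 − 16.485 = 13.045
ΔΔCt = 13.045 − 11.225 = 1.820
Fold change = 2^(−1.820) = 0.2832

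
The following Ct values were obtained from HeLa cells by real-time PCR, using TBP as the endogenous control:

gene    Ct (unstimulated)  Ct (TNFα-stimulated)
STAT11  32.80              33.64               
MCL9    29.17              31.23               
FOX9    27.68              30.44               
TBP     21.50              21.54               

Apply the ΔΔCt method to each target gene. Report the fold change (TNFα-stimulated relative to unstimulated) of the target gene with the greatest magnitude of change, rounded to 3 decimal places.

0.152

STAT11: ΔΔCt = (33.64−21.54) − (32.80−21.50) = 12.10 − 11.30 = 0.80; fold change = 2^-0.80 = 0.574
MCL9: ΔΔCt = (31.23−21.54) − (29.17−21.50) = 9.69 − 7.67 = 2.02; fold change = 2^-2.02 = 0.247
FOX9: ΔΔCt = (30.44−21.54) − (27.68−21.50) = 8.90 − 6.18 = 2.72; fold change = 2^-2.72 = 0.152
FOX9 has the largest |ΔΔCt| = 2.72.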